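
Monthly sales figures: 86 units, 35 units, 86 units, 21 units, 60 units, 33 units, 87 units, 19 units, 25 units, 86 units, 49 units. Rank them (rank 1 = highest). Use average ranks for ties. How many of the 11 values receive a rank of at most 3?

Sorted (descending): 87, 86, 86, 86, 60, 49, 35, 33, 25, 21, 19
The 3 values of 86 occupy positions 2–4 → average rank 3.
Ranks ≤ 3: {1, 3, 3, 3} → 4 values.

4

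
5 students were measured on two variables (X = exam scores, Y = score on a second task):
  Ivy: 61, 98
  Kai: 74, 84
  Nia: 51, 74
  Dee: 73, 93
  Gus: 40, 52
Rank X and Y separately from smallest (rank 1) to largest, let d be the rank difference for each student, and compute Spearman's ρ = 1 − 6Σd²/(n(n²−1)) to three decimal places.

Ranks of variable 1: 3, 5, 2, 4, 1
Ranks of variable 2: 5, 3, 2, 4, 1
d = r₁ − r₂: -2, 2, 0, 0, 0
d²: 4, 4, 0, 0, 0; Σd² = 8
ρ = 1 − 6·8/(5·24) = 1 − 48/120 = 0.600

0.600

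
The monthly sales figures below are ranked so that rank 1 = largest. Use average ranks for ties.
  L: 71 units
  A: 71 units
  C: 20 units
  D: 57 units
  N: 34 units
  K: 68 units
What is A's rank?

Sorted (descending): 71, 71, 68, 57, 34, 20
The 2 values of 71 occupy positions 1–2 → average rank (1+2)/2 = 1.5.
A has value 71 units → rank 1.5.

1.5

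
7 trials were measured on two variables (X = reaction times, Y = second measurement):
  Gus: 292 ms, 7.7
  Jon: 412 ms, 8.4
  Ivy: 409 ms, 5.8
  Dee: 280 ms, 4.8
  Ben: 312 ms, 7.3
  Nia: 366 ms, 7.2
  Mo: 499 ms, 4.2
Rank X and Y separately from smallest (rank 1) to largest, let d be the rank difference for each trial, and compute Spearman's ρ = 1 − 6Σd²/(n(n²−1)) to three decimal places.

Ranks of variable 1: 2, 6, 5, 1, 3, 4, 7
Ranks of variable 2: 6, 7, 3, 2, 5, 4, 1
d = r₁ − r₂: -4, -1, 2, -1, -2, 0, 6
d²: 16, 1, 4, 1, 4, 0, 36; Σd² = 62
ρ = 1 − 6·62/(7·48) = 1 − 372/336 = -0.107

-0.107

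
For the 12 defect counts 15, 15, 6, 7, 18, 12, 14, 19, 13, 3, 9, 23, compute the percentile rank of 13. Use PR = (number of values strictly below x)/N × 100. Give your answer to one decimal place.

N = 12.
Strictly below 13: 5. Equal to 13: 1.
PR = 5/12 × 100 = 41.7

41.7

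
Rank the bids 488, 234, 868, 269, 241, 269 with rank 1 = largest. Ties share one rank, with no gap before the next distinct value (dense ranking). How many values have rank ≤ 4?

5

Sorted (descending): 868, 488, 269, 269, 241, 234
The 2 values of 269 share dense rank 3.
Remaining distinct values take the next consecutive integers.
Ranks ≤ 4: {1, 2, 3, 3, 4} → 5 values.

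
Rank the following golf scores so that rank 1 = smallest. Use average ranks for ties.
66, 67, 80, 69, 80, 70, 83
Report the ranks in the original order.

Sorted (ascending): 66, 67, 69, 70, 80, 80, 83
The 2 values of 80 occupy positions 5–6 → average rank (5+6)/2 = 5.5.

1, 2, 5.5, 3, 5.5, 4, 7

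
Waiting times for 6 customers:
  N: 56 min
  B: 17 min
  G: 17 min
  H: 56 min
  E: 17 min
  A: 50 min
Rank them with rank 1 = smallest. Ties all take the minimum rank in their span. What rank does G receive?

Sorted (ascending): 17, 17, 17, 50, 56, 56
The 3 values of 17 occupy positions 1–3 → each gets rank 1.
The 2 values of 56 occupy positions 5–6 → each gets rank 5.
G has value 17 min → rank 1.

1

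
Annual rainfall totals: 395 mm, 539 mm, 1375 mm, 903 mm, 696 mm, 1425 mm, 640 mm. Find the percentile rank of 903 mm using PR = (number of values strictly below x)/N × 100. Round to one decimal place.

57.1

N = 7.
Strictly below 903: 4. Equal to 903: 1.
PR = 4/7 × 100 = 57.1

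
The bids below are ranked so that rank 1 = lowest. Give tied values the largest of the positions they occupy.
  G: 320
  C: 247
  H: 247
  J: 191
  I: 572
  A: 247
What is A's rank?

Sorted (ascending): 191, 247, 247, 247, 320, 572
The 3 values of 247 occupy positions 2–4 → each gets rank 4.
A has value 247 → rank 4.

4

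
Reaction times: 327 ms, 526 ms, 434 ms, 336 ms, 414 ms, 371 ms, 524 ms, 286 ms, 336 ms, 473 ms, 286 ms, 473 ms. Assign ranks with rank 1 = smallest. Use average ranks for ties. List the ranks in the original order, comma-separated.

Sorted (ascending): 286, 286, 327, 336, 336, 371, 414, 434, 473, 473, 524, 526
The 2 values of 286 occupy positions 1–2 → average rank (1+2)/2 = 1.5.
The 2 values of 336 occupy positions 4–5 → average rank (4+5)/2 = 4.5.
The 2 values of 473 occupy positions 9–10 → average rank (9+10)/2 = 9.5.

3, 12, 8, 4.5, 7, 6, 11, 1.5, 4.5, 9.5, 1.5, 9.5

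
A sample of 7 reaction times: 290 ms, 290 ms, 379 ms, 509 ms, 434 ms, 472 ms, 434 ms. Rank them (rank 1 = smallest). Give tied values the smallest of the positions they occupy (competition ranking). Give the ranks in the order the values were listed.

Sorted (ascending): 290, 290, 379, 434, 434, 472, 509
The 2 values of 290 occupy positions 1–2 → each gets rank 1.
The 2 values of 434 occupy positions 4–5 → each gets rank 4.

1, 1, 3, 7, 4, 6, 4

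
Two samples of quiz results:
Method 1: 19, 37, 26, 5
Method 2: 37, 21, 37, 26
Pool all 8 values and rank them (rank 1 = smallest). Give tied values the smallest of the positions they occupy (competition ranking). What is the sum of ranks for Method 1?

Sorted (ascending): 5, 19, 21, 26, 26, 37, 37, 37
The 2 values of 26 occupy positions 4–5 → each gets rank 4.
The 3 values of 37 occupy positions 6–8 → each gets rank 6.
Method 1 values → pooled ranks: 19→2, 37→6, 26→4, 5→1
Rank sum = 2 + 6 + 4 + 1 = 13

13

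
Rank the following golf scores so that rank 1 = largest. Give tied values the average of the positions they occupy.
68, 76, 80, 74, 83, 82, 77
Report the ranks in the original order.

7, 5, 3, 6, 1, 2, 4

Sorted (descending): 83, 82, 80, 77, 76, 74, 68
No ties — each value takes its position as its rank.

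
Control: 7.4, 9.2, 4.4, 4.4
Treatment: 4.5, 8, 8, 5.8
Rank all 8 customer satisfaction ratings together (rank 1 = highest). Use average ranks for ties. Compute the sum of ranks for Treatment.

16

Sorted (descending): 9.2, 8, 8, 7.4, 5.8, 4.5, 4.4, 4.4
The 2 values of 8 occupy positions 2–3 → average rank (2+3)/2 = 2.5.
The 2 values of 4.4 occupy positions 7–8 → average rank (7+8)/2 = 7.5.
Treatment values → pooled ranks: 4.5→6, 8→2.5, 8→2.5, 5.8→5
Rank sum = 6 + 2.5 + 2.5 + 5 = 16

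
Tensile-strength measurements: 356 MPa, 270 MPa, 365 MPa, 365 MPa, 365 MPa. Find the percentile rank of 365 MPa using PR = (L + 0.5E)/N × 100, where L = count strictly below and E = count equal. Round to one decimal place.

70.0

N = 5.
Strictly below 365: 2. Equal to 365: 3.
PR = (2 + 0.5·3)/5 × 100 = 70.0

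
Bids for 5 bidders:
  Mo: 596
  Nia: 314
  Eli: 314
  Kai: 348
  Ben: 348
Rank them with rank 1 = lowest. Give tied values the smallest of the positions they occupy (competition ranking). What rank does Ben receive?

Sorted (ascending): 314, 314, 348, 348, 596
The 2 values of 314 occupy positions 1–2 → each gets rank 1.
The 2 values of 348 occupy positions 3–4 → each gets rank 3.
Ben has value 348 → rank 3.

3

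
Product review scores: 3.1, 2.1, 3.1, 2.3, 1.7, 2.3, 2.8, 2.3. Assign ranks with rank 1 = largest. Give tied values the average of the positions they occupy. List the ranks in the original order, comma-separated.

Sorted (descending): 3.1, 3.1, 2.8, 2.3, 2.3, 2.3, 2.1, 1.7
The 2 values of 3.1 occupy positions 1–2 → average rank (1+2)/2 = 1.5.
The 3 values of 2.3 occupy positions 4–6 → average rank 5.

1.5, 7, 1.5, 5, 8, 5, 3, 5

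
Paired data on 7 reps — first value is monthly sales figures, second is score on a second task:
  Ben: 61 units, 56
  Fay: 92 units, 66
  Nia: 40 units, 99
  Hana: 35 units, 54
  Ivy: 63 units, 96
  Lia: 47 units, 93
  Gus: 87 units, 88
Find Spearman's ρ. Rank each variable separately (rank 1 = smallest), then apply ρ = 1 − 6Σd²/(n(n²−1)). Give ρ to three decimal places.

0.036

Ranks of variable 1: 4, 7, 2, 1, 5, 3, 6
Ranks of variable 2: 2, 3, 7, 1, 6, 5, 4
d = r₁ − r₂: 2, 4, -5, 0, -1, -2, 2
d²: 4, 16, 25, 0, 1, 4, 4; Σd² = 54
ρ = 1 − 6·54/(7·48) = 1 − 324/336 = 0.036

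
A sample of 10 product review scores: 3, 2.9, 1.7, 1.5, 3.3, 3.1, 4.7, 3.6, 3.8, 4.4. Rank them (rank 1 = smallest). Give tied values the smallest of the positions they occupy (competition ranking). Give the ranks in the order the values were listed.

Sorted (ascending): 1.5, 1.7, 2.9, 3, 3.1, 3.3, 3.6, 3.8, 4.4, 4.7
No ties — each value takes its position as its rank.

4, 3, 2, 1, 6, 5, 10, 7, 8, 9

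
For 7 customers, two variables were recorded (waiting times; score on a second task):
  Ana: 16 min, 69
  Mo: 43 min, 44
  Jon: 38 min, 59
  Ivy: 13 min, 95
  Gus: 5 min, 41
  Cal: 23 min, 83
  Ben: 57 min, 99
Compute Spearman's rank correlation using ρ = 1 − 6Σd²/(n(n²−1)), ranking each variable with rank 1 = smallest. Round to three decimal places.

Ranks of variable 1: 3, 6, 5, 2, 1, 4, 7
Ranks of variable 2: 4, 2, 3, 6, 1, 5, 7
d = r₁ − r₂: -1, 4, 2, -4, 0, -1, 0
d²: 1, 16, 4, 16, 0, 1, 0; Σd² = 38
ρ = 1 − 6·38/(7·48) = 1 − 228/336 = 0.321

0.321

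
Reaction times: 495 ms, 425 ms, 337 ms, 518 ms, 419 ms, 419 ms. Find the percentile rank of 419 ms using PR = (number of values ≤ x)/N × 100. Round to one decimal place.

N = 6.
Strictly below 419: 1. Equal to 419: 2.
PR = 3/6 × 100 = 50.0

50.0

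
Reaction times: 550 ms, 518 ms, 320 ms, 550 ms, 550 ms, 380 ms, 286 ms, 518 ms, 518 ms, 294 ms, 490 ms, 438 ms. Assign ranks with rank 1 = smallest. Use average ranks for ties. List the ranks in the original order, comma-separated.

11, 8, 3, 11, 11, 4, 1, 8, 8, 2, 6, 5

Sorted (ascending): 286, 294, 320, 380, 438, 490, 518, 518, 518, 550, 550, 550
The 3 values of 518 occupy positions 7–9 → average rank 8.
The 3 values of 550 occupy positions 10–12 → average rank 11.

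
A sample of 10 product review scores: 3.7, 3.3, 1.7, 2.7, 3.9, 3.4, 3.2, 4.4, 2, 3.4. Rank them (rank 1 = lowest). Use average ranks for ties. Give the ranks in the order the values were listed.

8, 5, 1, 3, 9, 6.5, 4, 10, 2, 6.5

Sorted (ascending): 1.7, 2, 2.7, 3.2, 3.3, 3.4, 3.4, 3.7, 3.9, 4.4
The 2 values of 3.4 occupy positions 6–7 → average rank (6+7)/2 = 6.5.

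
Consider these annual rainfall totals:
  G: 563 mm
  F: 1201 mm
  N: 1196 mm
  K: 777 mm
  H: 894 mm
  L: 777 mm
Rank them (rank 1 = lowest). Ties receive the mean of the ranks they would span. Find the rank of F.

Sorted (ascending): 563, 777, 777, 894, 1196, 1201
The 2 values of 777 occupy positions 2–3 → average rank (2+3)/2 = 2.5.
F has value 1201 mm → rank 6.

6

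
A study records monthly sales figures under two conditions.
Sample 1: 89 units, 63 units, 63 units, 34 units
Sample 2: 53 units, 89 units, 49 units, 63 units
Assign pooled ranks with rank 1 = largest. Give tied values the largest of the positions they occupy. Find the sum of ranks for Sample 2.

Sorted (descending): 89, 89, 63, 63, 63, 53, 49, 34
The 2 values of 89 occupy positions 1–2 → each gets rank 2.
The 3 values of 63 occupy positions 3–5 → each gets rank 5.
Sample 2 values → pooled ranks: 53→6, 89→2, 49→7, 63→5
Rank sum = 6 + 2 + 7 + 5 = 20

20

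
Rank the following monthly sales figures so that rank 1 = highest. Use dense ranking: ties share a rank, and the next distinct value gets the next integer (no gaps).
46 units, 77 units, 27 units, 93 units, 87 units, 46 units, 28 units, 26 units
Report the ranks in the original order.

Sorted (descending): 93, 87, 77, 46, 46, 28, 27, 26
The 2 values of 46 share dense rank 4.
Remaining distinct values take the next consecutive integers.

4, 3, 6, 1, 2, 4, 5, 7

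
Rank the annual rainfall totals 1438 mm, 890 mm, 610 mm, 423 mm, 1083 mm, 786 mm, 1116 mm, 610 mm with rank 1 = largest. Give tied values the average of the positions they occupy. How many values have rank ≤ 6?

5

Sorted (descending): 1438, 1116, 1083, 890, 786, 610, 610, 423
The 2 values of 610 occupy positions 6–7 → average rank (6+7)/2 = 6.5.
Ranks ≤ 6: {1, 2, 3, 4, 5} → 5 values.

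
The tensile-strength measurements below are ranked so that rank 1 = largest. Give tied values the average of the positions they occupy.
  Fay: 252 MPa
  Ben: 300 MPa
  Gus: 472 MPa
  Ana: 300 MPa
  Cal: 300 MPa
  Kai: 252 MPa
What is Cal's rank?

3

Sorted (descending): 472, 300, 300, 300, 252, 252
The 3 values of 300 occupy positions 2–4 → average rank 3.
The 2 values of 252 occupy positions 5–6 → average rank (5+6)/2 = 5.5.
Cal has value 300 MPa → rank 3.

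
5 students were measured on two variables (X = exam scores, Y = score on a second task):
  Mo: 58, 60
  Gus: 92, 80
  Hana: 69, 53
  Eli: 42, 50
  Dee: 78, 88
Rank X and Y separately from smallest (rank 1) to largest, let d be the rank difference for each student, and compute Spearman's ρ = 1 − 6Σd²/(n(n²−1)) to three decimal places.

0.800

Ranks of variable 1: 2, 5, 3, 1, 4
Ranks of variable 2: 3, 4, 2, 1, 5
d = r₁ − r₂: -1, 1, 1, 0, -1
d²: 1, 1, 1, 0, 1; Σd² = 4
ρ = 1 − 6·4/(5·24) = 1 − 24/120 = 0.800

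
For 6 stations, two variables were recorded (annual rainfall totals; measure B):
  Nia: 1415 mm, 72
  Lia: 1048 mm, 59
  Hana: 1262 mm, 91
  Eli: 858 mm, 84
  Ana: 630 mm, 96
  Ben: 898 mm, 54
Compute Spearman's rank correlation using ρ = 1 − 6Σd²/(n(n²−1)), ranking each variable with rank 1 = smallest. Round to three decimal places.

-0.314

Ranks of variable 1: 6, 4, 5, 2, 1, 3
Ranks of variable 2: 3, 2, 5, 4, 6, 1
d = r₁ − r₂: 3, 2, 0, -2, -5, 2
d²: 9, 4, 0, 4, 25, 4; Σd² = 46
ρ = 1 − 6·46/(6·35) = 1 − 276/210 = -0.314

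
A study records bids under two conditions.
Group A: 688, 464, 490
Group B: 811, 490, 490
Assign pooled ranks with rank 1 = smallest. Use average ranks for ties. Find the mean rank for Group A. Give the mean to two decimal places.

Sorted (ascending): 464, 490, 490, 490, 688, 811
The 3 values of 490 occupy positions 2–4 → average rank 3.
Group A values → pooled ranks: 688→5, 464→1, 490→3
Mean rank = (5 + 1 + 3) / 3 = 3.00

3.00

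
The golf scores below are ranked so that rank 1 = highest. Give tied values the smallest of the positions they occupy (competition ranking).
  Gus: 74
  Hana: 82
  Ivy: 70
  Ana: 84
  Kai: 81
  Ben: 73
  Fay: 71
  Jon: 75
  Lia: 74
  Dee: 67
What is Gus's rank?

Sorted (descending): 84, 82, 81, 75, 74, 74, 73, 71, 70, 67
The 2 values of 74 occupy positions 5–6 → each gets rank 5.
Gus has value 74 → rank 5.

5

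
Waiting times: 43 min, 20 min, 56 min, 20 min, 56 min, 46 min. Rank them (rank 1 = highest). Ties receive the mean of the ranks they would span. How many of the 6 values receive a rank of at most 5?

4

Sorted (descending): 56, 56, 46, 43, 20, 20
The 2 values of 56 occupy positions 1–2 → average rank (1+2)/2 = 1.5.
The 2 values of 20 occupy positions 5–6 → average rank (5+6)/2 = 5.5.
Ranks ≤ 5: {1.5, 1.5, 3, 4} → 4 values.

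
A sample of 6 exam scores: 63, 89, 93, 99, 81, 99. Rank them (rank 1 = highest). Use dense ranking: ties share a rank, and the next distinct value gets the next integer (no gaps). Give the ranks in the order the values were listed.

5, 3, 2, 1, 4, 1

Sorted (descending): 99, 99, 93, 89, 81, 63
The 2 values of 99 share dense rank 1.
Remaining distinct values take the next consecutive integers.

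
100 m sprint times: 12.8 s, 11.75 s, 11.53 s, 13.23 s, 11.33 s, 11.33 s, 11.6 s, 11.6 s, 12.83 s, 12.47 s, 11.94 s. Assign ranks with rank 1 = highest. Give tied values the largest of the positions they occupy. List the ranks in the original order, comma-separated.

Sorted (descending): 13.23, 12.83, 12.8, 12.47, 11.94, 11.75, 11.6, 11.6, 11.53, 11.33, 11.33
The 2 values of 11.6 occupy positions 7–8 → each gets rank 8.
The 2 values of 11.33 occupy positions 10–11 → each gets rank 11.

3, 6, 9, 1, 11, 11, 8, 8, 2, 4, 5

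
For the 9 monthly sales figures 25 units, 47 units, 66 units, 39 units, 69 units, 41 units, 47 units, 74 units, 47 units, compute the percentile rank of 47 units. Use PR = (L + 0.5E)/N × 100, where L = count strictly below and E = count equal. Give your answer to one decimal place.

50.0

N = 9.
Strictly below 47: 3. Equal to 47: 3.
PR = (3 + 0.5·3)/9 × 100 = 50.0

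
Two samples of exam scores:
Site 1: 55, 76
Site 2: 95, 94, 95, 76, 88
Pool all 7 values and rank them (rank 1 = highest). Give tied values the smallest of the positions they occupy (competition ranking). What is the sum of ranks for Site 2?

14

Sorted (descending): 95, 95, 94, 88, 76, 76, 55
The 2 values of 95 occupy positions 1–2 → each gets rank 1.
The 2 values of 76 occupy positions 5–6 → each gets rank 5.
Site 2 values → pooled ranks: 95→1, 94→3, 95→1, 76→5, 88→4
Rank sum = 1 + 3 + 1 + 5 + 4 = 14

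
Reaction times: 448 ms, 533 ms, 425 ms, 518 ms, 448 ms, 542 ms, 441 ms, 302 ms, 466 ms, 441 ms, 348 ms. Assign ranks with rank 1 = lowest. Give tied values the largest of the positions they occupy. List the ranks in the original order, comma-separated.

7, 10, 3, 9, 7, 11, 5, 1, 8, 5, 2

Sorted (ascending): 302, 348, 425, 441, 441, 448, 448, 466, 518, 533, 542
The 2 values of 441 occupy positions 4–5 → each gets rank 5.
The 2 values of 448 occupy positions 6–7 → each gets rank 7.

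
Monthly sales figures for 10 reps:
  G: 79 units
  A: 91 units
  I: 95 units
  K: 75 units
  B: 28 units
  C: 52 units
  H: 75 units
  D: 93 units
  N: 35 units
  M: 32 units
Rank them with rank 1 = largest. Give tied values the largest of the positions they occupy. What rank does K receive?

6

Sorted (descending): 95, 93, 91, 79, 75, 75, 52, 35, 32, 28
The 2 values of 75 occupy positions 5–6 → each gets rank 6.
K has value 75 units → rank 6.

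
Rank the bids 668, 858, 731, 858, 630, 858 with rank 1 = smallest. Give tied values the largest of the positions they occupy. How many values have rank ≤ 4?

3

Sorted (ascending): 630, 668, 731, 858, 858, 858
The 3 values of 858 occupy positions 4–6 → each gets rank 6.
Ranks ≤ 4: {1, 2, 3} → 3 values.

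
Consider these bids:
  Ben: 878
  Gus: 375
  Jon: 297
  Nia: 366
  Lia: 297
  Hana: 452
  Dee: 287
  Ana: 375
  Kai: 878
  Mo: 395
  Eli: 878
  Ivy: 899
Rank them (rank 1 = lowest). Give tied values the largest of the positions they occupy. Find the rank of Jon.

Sorted (ascending): 287, 297, 297, 366, 375, 375, 395, 452, 878, 878, 878, 899
The 2 values of 297 occupy positions 2–3 → each gets rank 3.
The 2 values of 375 occupy positions 5–6 → each gets rank 6.
The 3 values of 878 occupy positions 9–11 → each gets rank 11.
Jon has value 297 → rank 3.

3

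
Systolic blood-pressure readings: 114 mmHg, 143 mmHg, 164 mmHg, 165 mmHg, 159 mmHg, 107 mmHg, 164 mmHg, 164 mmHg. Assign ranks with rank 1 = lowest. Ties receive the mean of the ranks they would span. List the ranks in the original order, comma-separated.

2, 3, 6, 8, 4, 1, 6, 6

Sorted (ascending): 107, 114, 143, 159, 164, 164, 164, 165
The 3 values of 164 occupy positions 5–7 → average rank 6.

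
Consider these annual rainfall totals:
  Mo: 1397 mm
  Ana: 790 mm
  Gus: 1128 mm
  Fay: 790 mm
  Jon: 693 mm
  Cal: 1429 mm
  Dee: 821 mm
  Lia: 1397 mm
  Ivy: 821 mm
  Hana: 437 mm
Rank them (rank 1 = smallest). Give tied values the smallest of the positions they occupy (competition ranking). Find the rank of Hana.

1

Sorted (ascending): 437, 693, 790, 790, 821, 821, 1128, 1397, 1397, 1429
The 2 values of 790 occupy positions 3–4 → each gets rank 3.
The 2 values of 821 occupy positions 5–6 → each gets rank 5.
The 2 values of 1397 occupy positions 8–9 → each gets rank 8.
Hana has value 437 mm → rank 1.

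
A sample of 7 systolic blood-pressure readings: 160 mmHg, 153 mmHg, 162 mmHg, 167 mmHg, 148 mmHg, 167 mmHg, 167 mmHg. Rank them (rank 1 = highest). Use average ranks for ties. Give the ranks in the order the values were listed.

5, 6, 4, 2, 7, 2, 2

Sorted (descending): 167, 167, 167, 162, 160, 153, 148
The 3 values of 167 occupy positions 1–3 → average rank 2.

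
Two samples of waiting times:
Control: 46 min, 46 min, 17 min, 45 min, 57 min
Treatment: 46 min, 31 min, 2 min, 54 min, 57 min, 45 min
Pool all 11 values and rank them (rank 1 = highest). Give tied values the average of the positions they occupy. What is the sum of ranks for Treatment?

37

Sorted (descending): 57, 57, 54, 46, 46, 46, 45, 45, 31, 17, 2
The 2 values of 57 occupy positions 1–2 → average rank (1+2)/2 = 1.5.
The 3 values of 46 occupy positions 4–6 → average rank 5.
The 2 values of 45 occupy positions 7–8 → average rank (7+8)/2 = 7.5.
Treatment values → pooled ranks: 46→5, 31→9, 2→11, 54→3, 57→1.5, 45→7.5
Rank sum = 5 + 9 + 11 + 3 + 1.5 + 7.5 = 37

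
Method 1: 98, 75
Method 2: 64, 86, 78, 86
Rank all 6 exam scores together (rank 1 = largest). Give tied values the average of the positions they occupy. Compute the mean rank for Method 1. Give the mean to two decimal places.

3.00

Sorted (descending): 98, 86, 86, 78, 75, 64
The 2 values of 86 occupy positions 2–3 → average rank (2+3)/2 = 2.5.
Method 1 values → pooled ranks: 98→1, 75→5
Mean rank = (1 + 5) / 2 = 3.00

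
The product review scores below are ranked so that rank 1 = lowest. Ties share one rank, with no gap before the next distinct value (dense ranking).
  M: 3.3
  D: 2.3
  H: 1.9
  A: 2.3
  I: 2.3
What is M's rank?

3

Sorted (ascending): 1.9, 2.3, 2.3, 2.3, 3.3
The 3 values of 2.3 share dense rank 2.
Remaining distinct values take the next consecutive integers.
M has value 3.3 → rank 3.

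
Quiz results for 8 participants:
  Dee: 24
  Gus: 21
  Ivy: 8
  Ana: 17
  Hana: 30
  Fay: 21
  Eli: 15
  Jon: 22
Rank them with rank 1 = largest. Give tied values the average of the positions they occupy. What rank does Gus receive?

4.5

Sorted (descending): 30, 24, 22, 21, 21, 17, 15, 8
The 2 values of 21 occupy positions 4–5 → average rank (4+5)/2 = 4.5.
Gus has value 21 → rank 4.5.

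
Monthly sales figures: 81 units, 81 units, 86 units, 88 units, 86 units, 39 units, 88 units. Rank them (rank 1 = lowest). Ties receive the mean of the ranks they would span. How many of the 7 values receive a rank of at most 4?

3

Sorted (ascending): 39, 81, 81, 86, 86, 88, 88
The 2 values of 81 occupy positions 2–3 → average rank (2+3)/2 = 2.5.
The 2 values of 86 occupy positions 4–5 → average rank (4+5)/2 = 4.5.
The 2 values of 88 occupy positions 6–7 → average rank (6+7)/2 = 6.5.
Ranks ≤ 4: {1, 2.5, 2.5} → 3 values.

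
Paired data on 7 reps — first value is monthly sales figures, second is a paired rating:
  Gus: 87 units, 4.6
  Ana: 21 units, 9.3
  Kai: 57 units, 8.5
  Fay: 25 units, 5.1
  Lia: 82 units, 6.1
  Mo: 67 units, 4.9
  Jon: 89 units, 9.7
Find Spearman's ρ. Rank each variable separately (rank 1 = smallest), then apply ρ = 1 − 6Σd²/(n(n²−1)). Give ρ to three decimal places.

-0.071

Ranks of variable 1: 6, 1, 3, 2, 5, 4, 7
Ranks of variable 2: 1, 6, 5, 3, 4, 2, 7
d = r₁ − r₂: 5, -5, -2, -1, 1, 2, 0
d²: 25, 25, 4, 1, 1, 4, 0; Σd² = 60
ρ = 1 − 6·60/(7·48) = 1 − 360/336 = -0.071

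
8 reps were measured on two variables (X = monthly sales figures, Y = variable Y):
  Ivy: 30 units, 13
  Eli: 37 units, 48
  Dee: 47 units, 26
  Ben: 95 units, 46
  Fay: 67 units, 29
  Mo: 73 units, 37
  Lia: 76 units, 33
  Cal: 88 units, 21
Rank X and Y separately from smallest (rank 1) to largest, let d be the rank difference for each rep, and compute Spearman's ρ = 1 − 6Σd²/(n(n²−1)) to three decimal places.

0.238

Ranks of variable 1: 1, 2, 3, 8, 4, 5, 6, 7
Ranks of variable 2: 1, 8, 3, 7, 4, 6, 5, 2
d = r₁ − r₂: 0, -6, 0, 1, 0, -1, 1, 5
d²: 0, 36, 0, 1, 0, 1, 1, 25; Σd² = 64
ρ = 1 − 6·64/(8·63) = 1 − 384/504 = 0.238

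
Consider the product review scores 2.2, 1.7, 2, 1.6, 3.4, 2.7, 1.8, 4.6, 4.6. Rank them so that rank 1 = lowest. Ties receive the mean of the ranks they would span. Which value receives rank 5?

Sorted (ascending): 1.6, 1.7, 1.8, 2, 2.2, 2.7, 3.4, 4.6, 4.6
The 2 values of 4.6 occupy positions 8–9 → average rank (8+9)/2 = 8.5.
Rank 5 → value 2.2.

2.2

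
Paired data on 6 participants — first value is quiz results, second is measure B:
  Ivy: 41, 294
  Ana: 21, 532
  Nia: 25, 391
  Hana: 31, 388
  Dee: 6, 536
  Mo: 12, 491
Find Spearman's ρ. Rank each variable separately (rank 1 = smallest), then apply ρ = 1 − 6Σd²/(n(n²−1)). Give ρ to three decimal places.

Ranks of variable 1: 6, 3, 4, 5, 1, 2
Ranks of variable 2: 1, 5, 3, 2, 6, 4
d = r₁ − r₂: 5, -2, 1, 3, -5, -2
d²: 25, 4, 1, 9, 25, 4; Σd² = 68
ρ = 1 − 6·68/(6·35) = 1 − 408/210 = -0.943

-0.943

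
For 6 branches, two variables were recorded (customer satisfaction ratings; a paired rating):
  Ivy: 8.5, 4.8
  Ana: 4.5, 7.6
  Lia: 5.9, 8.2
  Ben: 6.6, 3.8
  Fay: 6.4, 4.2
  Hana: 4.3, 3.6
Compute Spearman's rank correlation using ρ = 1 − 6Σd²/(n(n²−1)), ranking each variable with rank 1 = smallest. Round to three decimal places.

0.086

Ranks of variable 1: 6, 2, 3, 5, 4, 1
Ranks of variable 2: 4, 5, 6, 2, 3, 1
d = r₁ − r₂: 2, -3, -3, 3, 1, 0
d²: 4, 9, 9, 9, 1, 0; Σd² = 32
ρ = 1 − 6·32/(6·35) = 1 − 192/210 = 0.086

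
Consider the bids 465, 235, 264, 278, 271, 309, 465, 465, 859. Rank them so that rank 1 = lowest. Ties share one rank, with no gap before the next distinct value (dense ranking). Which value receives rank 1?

Sorted (ascending): 235, 264, 271, 278, 309, 465, 465, 465, 859
The 3 values of 465 share dense rank 6.
Remaining distinct values take the next consecutive integers.
Rank 1 → value 235.

235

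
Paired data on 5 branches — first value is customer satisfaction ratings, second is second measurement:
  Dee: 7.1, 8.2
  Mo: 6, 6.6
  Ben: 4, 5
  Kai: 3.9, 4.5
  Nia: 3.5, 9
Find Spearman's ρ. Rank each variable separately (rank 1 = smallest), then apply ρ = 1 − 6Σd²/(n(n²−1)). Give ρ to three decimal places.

Ranks of variable 1: 5, 4, 3, 2, 1
Ranks of variable 2: 4, 3, 2, 1, 5
d = r₁ − r₂: 1, 1, 1, 1, -4
d²: 1, 1, 1, 1, 16; Σd² = 20
ρ = 1 − 6·20/(5·24) = 1 − 120/120 = 0.000

0.000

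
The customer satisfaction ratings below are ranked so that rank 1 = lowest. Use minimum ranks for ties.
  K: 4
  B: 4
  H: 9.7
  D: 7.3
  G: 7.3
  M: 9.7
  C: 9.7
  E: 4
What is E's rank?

Sorted (ascending): 4, 4, 4, 7.3, 7.3, 9.7, 9.7, 9.7
The 3 values of 4 occupy positions 1–3 → each gets rank 1.
The 2 values of 7.3 occupy positions 4–5 → each gets rank 4.
The 3 values of 9.7 occupy positions 6–8 → each gets rank 6.
E has value 4 → rank 1.

1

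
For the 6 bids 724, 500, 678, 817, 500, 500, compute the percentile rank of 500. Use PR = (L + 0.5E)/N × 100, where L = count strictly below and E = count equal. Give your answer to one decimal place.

25.0

N = 6.
Strictly below 500: 0. Equal to 500: 3.
PR = (0 + 0.5·3)/6 × 100 = 25.0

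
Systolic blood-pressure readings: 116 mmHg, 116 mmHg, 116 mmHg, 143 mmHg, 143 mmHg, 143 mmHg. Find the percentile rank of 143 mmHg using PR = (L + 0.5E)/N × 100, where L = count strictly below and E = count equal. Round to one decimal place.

75.0

N = 6.
Strictly below 143: 3. Equal to 143: 3.
PR = (3 + 0.5·3)/6 × 100 = 75.0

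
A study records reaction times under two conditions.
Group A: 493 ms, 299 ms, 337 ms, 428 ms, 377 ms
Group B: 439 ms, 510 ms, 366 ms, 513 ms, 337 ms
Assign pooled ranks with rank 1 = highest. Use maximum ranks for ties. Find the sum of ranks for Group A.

33

Sorted (descending): 513, 510, 493, 439, 428, 377, 366, 337, 337, 299
The 2 values of 337 occupy positions 8–9 → each gets rank 9.
Group A values → pooled ranks: 493→3, 299→10, 337→9, 428→5, 377→6
Rank sum = 3 + 10 + 9 + 5 + 6 = 33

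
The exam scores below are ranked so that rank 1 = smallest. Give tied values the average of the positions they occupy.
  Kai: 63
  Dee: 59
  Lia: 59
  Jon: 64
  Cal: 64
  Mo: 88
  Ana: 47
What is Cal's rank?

Sorted (ascending): 47, 59, 59, 63, 64, 64, 88
The 2 values of 59 occupy positions 2–3 → average rank (2+3)/2 = 2.5.
The 2 values of 64 occupy positions 5–6 → average rank (5+6)/2 = 5.5.
Cal has value 64 → rank 5.5.

5.5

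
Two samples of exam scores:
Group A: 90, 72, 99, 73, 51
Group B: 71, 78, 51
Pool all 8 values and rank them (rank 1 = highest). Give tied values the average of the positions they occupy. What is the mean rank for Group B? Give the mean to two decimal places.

Sorted (descending): 99, 90, 78, 73, 72, 71, 51, 51
The 2 values of 51 occupy positions 7–8 → average rank (7+8)/2 = 7.5.
Group B values → pooled ranks: 71→6, 78→3, 51→7.5
Mean rank = (6 + 3 + 7.5) / 3 = 5.50

5.50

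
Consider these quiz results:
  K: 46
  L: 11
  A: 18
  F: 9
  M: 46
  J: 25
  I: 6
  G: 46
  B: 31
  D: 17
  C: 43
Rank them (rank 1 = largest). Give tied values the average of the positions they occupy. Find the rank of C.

4

Sorted (descending): 46, 46, 46, 43, 31, 25, 18, 17, 11, 9, 6
The 3 values of 46 occupy positions 1–3 → average rank 2.
C has value 43 → rank 4.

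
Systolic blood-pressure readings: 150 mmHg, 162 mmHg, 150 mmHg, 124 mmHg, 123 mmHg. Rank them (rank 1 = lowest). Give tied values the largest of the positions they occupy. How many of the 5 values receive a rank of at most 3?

Sorted (ascending): 123, 124, 150, 150, 162
The 2 values of 150 occupy positions 3–4 → each gets rank 4.
Ranks ≤ 3: {1, 2} → 2 values.

2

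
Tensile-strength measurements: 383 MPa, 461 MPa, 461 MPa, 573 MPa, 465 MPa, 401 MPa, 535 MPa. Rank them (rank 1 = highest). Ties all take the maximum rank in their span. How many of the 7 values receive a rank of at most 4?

3

Sorted (descending): 573, 535, 465, 461, 461, 401, 383
The 2 values of 461 occupy positions 4–5 → each gets rank 5.
Ranks ≤ 4: {1, 2, 3} → 3 values.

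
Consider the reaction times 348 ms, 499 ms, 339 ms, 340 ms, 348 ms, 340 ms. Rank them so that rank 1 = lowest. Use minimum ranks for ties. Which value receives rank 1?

339

Sorted (ascending): 339, 340, 340, 348, 348, 499
The 2 values of 340 occupy positions 2–3 → each gets rank 2.
The 2 values of 348 occupy positions 4–5 → each gets rank 4.
Rank 1 → value 339.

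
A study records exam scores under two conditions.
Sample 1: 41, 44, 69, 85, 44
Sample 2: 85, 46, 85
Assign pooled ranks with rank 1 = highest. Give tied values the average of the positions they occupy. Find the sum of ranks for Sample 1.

Sorted (descending): 85, 85, 85, 69, 46, 44, 44, 41
The 3 values of 85 occupy positions 1–3 → average rank 2.
The 2 values of 44 occupy positions 6–7 → average rank (6+7)/2 = 6.5.
Sample 1 values → pooled ranks: 41→8, 44→6.5, 69→4, 85→2, 44→6.5
Rank sum = 8 + 6.5 + 4 + 2 + 6.5 = 27

27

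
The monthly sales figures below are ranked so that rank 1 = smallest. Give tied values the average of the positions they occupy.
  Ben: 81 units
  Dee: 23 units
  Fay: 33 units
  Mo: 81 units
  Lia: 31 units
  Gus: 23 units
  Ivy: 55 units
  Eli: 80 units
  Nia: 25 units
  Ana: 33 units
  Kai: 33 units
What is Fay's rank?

6

Sorted (ascending): 23, 23, 25, 31, 33, 33, 33, 55, 80, 81, 81
The 2 values of 23 occupy positions 1–2 → average rank (1+2)/2 = 1.5.
The 3 values of 33 occupy positions 5–7 → average rank 6.
The 2 values of 81 occupy positions 10–11 → average rank (10+11)/2 = 10.5.
Fay has value 33 units → rank 6.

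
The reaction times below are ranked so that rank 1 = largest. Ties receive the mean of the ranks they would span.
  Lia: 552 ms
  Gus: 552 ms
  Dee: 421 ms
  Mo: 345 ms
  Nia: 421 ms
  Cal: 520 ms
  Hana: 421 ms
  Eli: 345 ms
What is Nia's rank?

5

Sorted (descending): 552, 552, 520, 421, 421, 421, 345, 345
The 2 values of 552 occupy positions 1–2 → average rank (1+2)/2 = 1.5.
The 3 values of 421 occupy positions 4–6 → average rank 5.
The 2 values of 345 occupy positions 7–8 → average rank (7+8)/2 = 7.5.
Nia has value 421 ms → rank 5.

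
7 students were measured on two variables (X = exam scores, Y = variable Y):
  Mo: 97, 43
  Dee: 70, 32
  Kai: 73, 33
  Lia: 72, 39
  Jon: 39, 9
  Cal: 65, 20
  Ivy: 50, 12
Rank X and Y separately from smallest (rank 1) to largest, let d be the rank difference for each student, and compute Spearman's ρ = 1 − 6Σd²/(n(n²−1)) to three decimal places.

Ranks of variable 1: 7, 4, 6, 5, 1, 3, 2
Ranks of variable 2: 7, 4, 5, 6, 1, 3, 2
d = r₁ − r₂: 0, 0, 1, -1, 0, 0, 0
d²: 0, 0, 1, 1, 0, 0, 0; Σd² = 2
ρ = 1 − 6·2/(7·48) = 1 − 12/336 = 0.964

0.964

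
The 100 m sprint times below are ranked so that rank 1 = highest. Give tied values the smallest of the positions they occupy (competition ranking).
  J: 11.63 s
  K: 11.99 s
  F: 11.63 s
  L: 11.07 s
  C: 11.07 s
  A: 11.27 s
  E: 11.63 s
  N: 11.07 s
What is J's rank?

2

Sorted (descending): 11.99, 11.63, 11.63, 11.63, 11.27, 11.07, 11.07, 11.07
The 3 values of 11.63 occupy positions 2–4 → each gets rank 2.
The 3 values of 11.07 occupy positions 6–8 → each gets rank 6.
J has value 11.63 s → rank 2.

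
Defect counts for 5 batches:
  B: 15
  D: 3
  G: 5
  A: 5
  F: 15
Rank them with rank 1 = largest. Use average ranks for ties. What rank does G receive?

3.5

Sorted (descending): 15, 15, 5, 5, 3
The 2 values of 15 occupy positions 1–2 → average rank (1+2)/2 = 1.5.
The 2 values of 5 occupy positions 3–4 → average rank (3+4)/2 = 3.5.
G has value 5 → rank 3.5.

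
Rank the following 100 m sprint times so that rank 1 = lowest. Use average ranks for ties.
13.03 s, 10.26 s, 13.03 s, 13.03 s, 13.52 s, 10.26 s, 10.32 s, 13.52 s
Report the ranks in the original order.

5, 1.5, 5, 5, 7.5, 1.5, 3, 7.5

Sorted (ascending): 10.26, 10.26, 10.32, 13.03, 13.03, 13.03, 13.52, 13.52
The 2 values of 10.26 occupy positions 1–2 → average rank (1+2)/2 = 1.5.
The 3 values of 13.03 occupy positions 4–6 → average rank 5.
The 2 values of 13.52 occupy positions 7–8 → average rank (7+8)/2 = 7.5.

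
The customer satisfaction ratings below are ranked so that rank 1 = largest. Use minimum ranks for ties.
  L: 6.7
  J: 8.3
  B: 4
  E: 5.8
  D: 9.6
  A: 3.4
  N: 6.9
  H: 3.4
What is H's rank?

Sorted (descending): 9.6, 8.3, 6.9, 6.7, 5.8, 4, 3.4, 3.4
The 2 values of 3.4 occupy positions 7–8 → each gets rank 7.
H has value 3.4 → rank 7.

7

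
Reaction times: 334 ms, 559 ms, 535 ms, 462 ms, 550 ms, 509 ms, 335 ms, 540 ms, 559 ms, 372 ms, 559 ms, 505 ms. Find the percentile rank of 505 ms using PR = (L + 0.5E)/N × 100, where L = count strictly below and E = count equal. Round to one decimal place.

37.5

N = 12.
Strictly below 505: 4. Equal to 505: 1.
PR = (4 + 0.5·1)/12 × 100 = 37.5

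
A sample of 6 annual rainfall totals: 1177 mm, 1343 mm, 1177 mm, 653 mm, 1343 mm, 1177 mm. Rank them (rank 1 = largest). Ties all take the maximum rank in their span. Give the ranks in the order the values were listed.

5, 2, 5, 6, 2, 5

Sorted (descending): 1343, 1343, 1177, 1177, 1177, 653
The 2 values of 1343 occupy positions 1–2 → each gets rank 2.
The 3 values of 1177 occupy positions 3–5 → each gets rank 5.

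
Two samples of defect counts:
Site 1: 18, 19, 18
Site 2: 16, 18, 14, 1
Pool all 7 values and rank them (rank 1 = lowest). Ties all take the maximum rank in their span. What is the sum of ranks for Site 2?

12

Sorted (ascending): 1, 14, 16, 18, 18, 18, 19
The 3 values of 18 occupy positions 4–6 → each gets rank 6.
Site 2 values → pooled ranks: 16→3, 18→6, 14→2, 1→1
Rank sum = 3 + 6 + 2 + 1 = 12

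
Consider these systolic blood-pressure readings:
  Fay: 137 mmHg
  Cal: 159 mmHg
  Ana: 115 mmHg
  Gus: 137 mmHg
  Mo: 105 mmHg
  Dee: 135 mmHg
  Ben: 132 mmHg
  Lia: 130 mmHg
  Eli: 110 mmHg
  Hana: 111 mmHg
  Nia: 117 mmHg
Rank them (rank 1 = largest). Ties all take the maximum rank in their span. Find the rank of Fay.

3

Sorted (descending): 159, 137, 137, 135, 132, 130, 117, 115, 111, 110, 105
The 2 values of 137 occupy positions 2–3 → each gets rank 3.
Fay has value 137 mmHg → rank 3.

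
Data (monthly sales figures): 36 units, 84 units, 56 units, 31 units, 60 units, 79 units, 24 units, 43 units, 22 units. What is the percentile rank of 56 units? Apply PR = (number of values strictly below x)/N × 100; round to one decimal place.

55.6

N = 9.
Strictly below 56: 5. Equal to 56: 1.
PR = 5/9 × 100 = 55.6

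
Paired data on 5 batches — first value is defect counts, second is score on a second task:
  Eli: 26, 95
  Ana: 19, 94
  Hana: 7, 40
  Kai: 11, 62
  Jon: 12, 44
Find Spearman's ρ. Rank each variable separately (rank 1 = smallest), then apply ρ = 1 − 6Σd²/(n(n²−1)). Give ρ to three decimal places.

Ranks of variable 1: 5, 4, 1, 2, 3
Ranks of variable 2: 5, 4, 1, 3, 2
d = r₁ − r₂: 0, 0, 0, -1, 1
d²: 0, 0, 0, 1, 1; Σd² = 2
ρ = 1 − 6·2/(5·24) = 1 − 12/120 = 0.900

0.900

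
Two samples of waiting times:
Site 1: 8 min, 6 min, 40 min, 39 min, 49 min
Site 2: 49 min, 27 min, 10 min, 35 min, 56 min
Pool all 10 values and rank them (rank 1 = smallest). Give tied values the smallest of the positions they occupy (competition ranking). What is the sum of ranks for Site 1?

24

Sorted (ascending): 6, 8, 10, 27, 35, 39, 40, 49, 49, 56
The 2 values of 49 occupy positions 8–9 → each gets rank 8.
Site 1 values → pooled ranks: 8→2, 6→1, 40→7, 39→6, 49→8
Rank sum = 2 + 1 + 7 + 6 + 8 = 24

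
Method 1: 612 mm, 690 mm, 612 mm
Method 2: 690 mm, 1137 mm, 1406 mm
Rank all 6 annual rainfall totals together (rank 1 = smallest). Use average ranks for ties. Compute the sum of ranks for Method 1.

Sorted (ascending): 612, 612, 690, 690, 1137, 1406
The 2 values of 612 occupy positions 1–2 → average rank (1+2)/2 = 1.5.
The 2 values of 690 occupy positions 3–4 → average rank (3+4)/2 = 3.5.
Method 1 values → pooled ranks: 612→1.5, 690→3.5, 612→1.5
Rank sum = 1.5 + 3.5 + 1.5 = 6.5

6.5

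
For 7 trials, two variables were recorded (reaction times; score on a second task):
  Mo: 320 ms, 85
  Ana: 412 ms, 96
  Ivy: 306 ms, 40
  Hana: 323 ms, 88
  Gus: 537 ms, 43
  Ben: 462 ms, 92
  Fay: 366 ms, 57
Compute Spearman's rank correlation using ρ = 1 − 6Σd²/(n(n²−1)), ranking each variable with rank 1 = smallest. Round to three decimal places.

0.321

Ranks of variable 1: 2, 5, 1, 3, 7, 6, 4
Ranks of variable 2: 4, 7, 1, 5, 2, 6, 3
d = r₁ − r₂: -2, -2, 0, -2, 5, 0, 1
d²: 4, 4, 0, 4, 25, 0, 1; Σd² = 38
ρ = 1 − 6·38/(7·48) = 1 − 228/336 = 0.321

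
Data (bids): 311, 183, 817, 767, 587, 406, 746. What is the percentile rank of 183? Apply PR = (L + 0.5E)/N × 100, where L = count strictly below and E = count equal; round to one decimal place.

N = 7.
Strictly below 183: 0. Equal to 183: 1.
PR = (0 + 0.5·1)/7 × 100 = 7.1

7.1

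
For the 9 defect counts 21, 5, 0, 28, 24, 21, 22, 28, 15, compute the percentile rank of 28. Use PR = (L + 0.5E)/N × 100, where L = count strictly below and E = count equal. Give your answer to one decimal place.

N = 9.
Strictly below 28: 7. Equal to 28: 2.
PR = (7 + 0.5·2)/9 × 100 = 88.9

88.9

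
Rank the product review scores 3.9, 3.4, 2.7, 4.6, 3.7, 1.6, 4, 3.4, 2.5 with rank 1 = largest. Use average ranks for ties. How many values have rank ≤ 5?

4

Sorted (descending): 4.6, 4, 3.9, 3.7, 3.4, 3.4, 2.7, 2.5, 1.6
The 2 values of 3.4 occupy positions 5–6 → average rank (5+6)/2 = 5.5.
Ranks ≤ 5: {1, 2, 3, 4} → 4 values.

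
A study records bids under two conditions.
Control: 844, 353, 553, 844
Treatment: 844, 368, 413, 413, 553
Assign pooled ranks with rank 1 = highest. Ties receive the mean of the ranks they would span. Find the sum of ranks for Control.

Sorted (descending): 844, 844, 844, 553, 553, 413, 413, 368, 353
The 3 values of 844 occupy positions 1–3 → average rank 2.
The 2 values of 553 occupy positions 4–5 → average rank (4+5)/2 = 4.5.
The 2 values of 413 occupy positions 6–7 → average rank (6+7)/2 = 6.5.
Control values → pooled ranks: 844→2, 353→9, 553→4.5, 844→2
Rank sum = 2 + 9 + 4.5 + 2 = 17.5

17.5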